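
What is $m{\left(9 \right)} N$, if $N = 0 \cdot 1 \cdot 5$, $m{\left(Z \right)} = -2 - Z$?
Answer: $0$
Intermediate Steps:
$N = 0$ ($N = 0 \cdot 5 = 0$)
$m{\left(9 \right)} N = \left(-2 - 9\right) 0 = \left(-11\right) 0 = 0$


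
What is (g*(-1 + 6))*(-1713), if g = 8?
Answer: -68520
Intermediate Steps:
(g*(-1 + 6))*(-1713) = (8*(-1 + 6))*(-1713) = (8*5)*(-1713) = 40*(-1713) = -68520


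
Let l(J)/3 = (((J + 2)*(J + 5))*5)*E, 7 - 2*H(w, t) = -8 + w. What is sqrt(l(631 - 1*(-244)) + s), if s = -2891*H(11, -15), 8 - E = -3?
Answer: sqrt(127334618) ≈ 11284.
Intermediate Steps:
E = 11 (E = 8 - 1*(-3) = 8 + 3 = 11)
H(w, t) = 15/2 - w/2 (H(w, t) = 7/2 - (-8 + w)/2 = 7/2 + (4 - w/2) = 15/2 - w/2)
l(J) = 165*(2 + J)*(5 + J) (l(J) = 3*((((J + 2)*(J + 5))*5)*11) = 3*((((2 + J)*(5 + J))*5)*11) = 3*((5*(2 + J)*(5 + J))*11) = 3*(55*(2 + J)*(5 + J)) = 165*(2 + J)*(5 + J))
s = -5782 (s = -2891*(15/2 - 1/2*11) = -2891*(15/2 - 11/2) = -2891*2 = -5782)
sqrt(l(631 - 1*(-244)) + s) = sqrt((1650 + 165*(631 - 1*(-244))**2 + 1155*(631 - 1*(-244))) - 5782) = sqrt((1650 + 165*(631 + 244)**2 + 1155*(631 + 244)) - 5782) = sqrt((1650 + 165*875**2 + 1155*875) - 5782) = sqrt((1650 + 165*765625 + 1010625) - 5782) = sqrt((1650 + 126328125 + 1010625) - 5782) = sqrt(127340400 - 5782) = sqrt(127334618)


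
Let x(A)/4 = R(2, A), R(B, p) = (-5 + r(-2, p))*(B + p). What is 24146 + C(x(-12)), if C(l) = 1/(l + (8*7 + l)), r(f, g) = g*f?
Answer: 35349743/1464 ≈ 24146.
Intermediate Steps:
r(f, g) = f*g
R(B, p) = (-5 - 2*p)*(B + p)
x(A) = -40 - 36*A - 8*A² (x(A) = 4*(-5*2 - 5*A - 2*A² - 2*2*A) = 4*(-10 - 5*A - 2*A² - 4*A) = 4*(-10 - 9*A - 2*A²) = -40 - 36*A - 8*A²)
C(l) = 1/(56 + 2*l) (C(l) = 1/(l + (56 + l)) = 1/(56 + 2*l))
24146 + C(x(-12)) = 24146 + 1/(2*(28 + (-40 - 36*(-12) - 8*(-12)²))) = 24146 + 1/(2*(28 + (-40 + 432 - 8*144))) = 24146 + 1/(2*(28 + (-40 + 432 - 1152))) = 24146 + 1/(2*(28 - 760)) = 24146 + (½)/(-732) = 24146 + (½)*(-1/732) = 24146 - 1/1464 = 35349743/1464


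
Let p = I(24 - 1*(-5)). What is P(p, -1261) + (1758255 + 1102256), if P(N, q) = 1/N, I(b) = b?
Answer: 82954820/29 ≈ 2.8605e+6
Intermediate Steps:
p = 29 (p = 24 - 1*(-5) = 24 + 5 = 29)
P(p, -1261) + (1758255 + 1102256) = 1/29 + (1758255 + 1102256) = 1/29 + 2860511 = 82954820/29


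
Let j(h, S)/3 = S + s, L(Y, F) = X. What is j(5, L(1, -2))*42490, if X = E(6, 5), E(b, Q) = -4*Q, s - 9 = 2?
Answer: -1147230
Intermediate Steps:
s = 11 (s = 9 + 2 = 11)
X = -20 (X = -4*5 = -20)
L(Y, F) = -20
j(h, S) = 33 + 3*S (j(h, S) = 3*(S + 11) = 3*(11 + S) = 33 + 3*S)
j(5, L(1, -2))*42490 = (33 + 3*(-20))*42490 = (33 - 60)*42490 = -27*42490 = -1147230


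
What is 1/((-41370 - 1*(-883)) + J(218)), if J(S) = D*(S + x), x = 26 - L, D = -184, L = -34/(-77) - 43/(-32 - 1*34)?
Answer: -231/19677013 ≈ -1.1740e-5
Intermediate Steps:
L = 505/462 (L = -34*(-1/77) - 43/(-32 - 34) = 34/77 - 43/(-66) = 34/77 - 43*(-1/66) = 34/77 + 43/66 = 505/462 ≈ 1.0931)
x = 11507/462 (x = 26 - 1*505/462 = 26 - 505/462 = 11507/462 ≈ 24.907)
J(S) = -1058644/231 - 184*S (J(S) = -184*(S + 11507/462) = -184*(11507/462 + S) = -1058644/231 - 184*S)
1/((-41370 - 1*(-883)) + J(218)) = 1/((-41370 - 1*(-883)) + (-1058644/231 - 184*218)) = 1/((-41370 + 883) + (-1058644/231 - 40112)) = 1/(-40487 - 10324516/231) = 1/(-19677013/231) = -231/19677013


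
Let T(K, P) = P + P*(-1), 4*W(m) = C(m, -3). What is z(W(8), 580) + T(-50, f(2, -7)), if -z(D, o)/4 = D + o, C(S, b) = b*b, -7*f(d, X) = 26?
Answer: -2329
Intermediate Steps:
f(d, X) = -26/7 (f(d, X) = -⅐*26 = -26/7)
C(S, b) = b²
W(m) = 9/4 (W(m) = (¼)*(-3)² = (¼)*9 = 9/4)
z(D, o) = -4*D - 4*o (z(D, o) = -4*(D + o) = -4*D - 4*o)
T(K, P) = 0 (T(K, P) = P - P = 0)
z(W(8), 580) + T(-50, f(2, -7)) = (-4*9/4 - 4*580) + 0 = (-9 - 2320) + 0 = -2329 + 0 = -2329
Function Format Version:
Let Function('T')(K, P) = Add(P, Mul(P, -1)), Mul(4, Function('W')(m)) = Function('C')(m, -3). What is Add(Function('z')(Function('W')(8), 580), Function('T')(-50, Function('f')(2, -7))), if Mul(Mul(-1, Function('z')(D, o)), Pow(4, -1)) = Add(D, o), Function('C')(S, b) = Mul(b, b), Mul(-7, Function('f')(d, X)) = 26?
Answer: -2329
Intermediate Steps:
Function('f')(d, X) = Rational(-26, 7) (Function('f')(d, X) = Mul(Rational(-1, 7), 26) = Rational(-26, 7))
Function('C')(S, b) = Pow(b, 2)
Function('W')(m) = Rational(9, 4) (Function('W')(m) = Mul(Rational(1, 4), Pow(-3, 2)) = Mul(Rational(1, 4), 9) = Rational(9, 4))
Function('z')(D, o) = Add(Mul(-4, D), Mul(-4, o)) (Function('z')(D, o) = Mul(-4, Add(D, o)) = Add(Mul(-4, D), Mul(-4, o)))
Function('T')(K, P) = 0 (Function('T')(K, P) = Add(P, Mul(-1, P)) = 0)
Add(Function('z')(Function('W')(8), 580), Function('T')(-50, Function('f')(2, -7))) = Add(Add(Mul(-4, Rational(9, 4)), Mul(-4, 580)), 0) = Add(Add(-9, -2320), 0) = Add(-2329, 0) = -2329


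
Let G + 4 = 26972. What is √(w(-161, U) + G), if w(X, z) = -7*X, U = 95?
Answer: √28095 ≈ 167.62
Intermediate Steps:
G = 26968 (G = -4 + 26972 = 26968)
√(w(-161, U) + G) = √(-7*(-161) + 26968) = √(1127 + 26968) = √28095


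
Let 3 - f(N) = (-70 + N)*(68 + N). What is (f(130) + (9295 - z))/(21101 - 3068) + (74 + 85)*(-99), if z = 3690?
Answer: -283863725/18033 ≈ -15741.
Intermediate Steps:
f(N) = 3 - (-70 + N)*(68 + N)
(f(130) + (9295 - z))/(21101 - 3068) + (74 + 85)*(-99) = ((4763 - 1*130**2 + 2*130) + (9295 - 1*3690))/(21101 - 3068) + (74 + 85)*(-99) = ((4763 - 1*16900 + 260) + (9295 - 3690))/18033 + 159*(-99) = ((4763 - 16900 + 260) + 5605)*(1/18033) - 15741 = (-11877 + 5605)*(1/18033) - 15741 = -6272*1/18033 - 15741 = -6272/18033 - 15741 = -283863725/18033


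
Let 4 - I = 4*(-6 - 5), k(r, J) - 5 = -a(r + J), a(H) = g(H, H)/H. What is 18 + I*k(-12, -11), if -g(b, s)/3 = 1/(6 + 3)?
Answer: 5918/23 ≈ 257.30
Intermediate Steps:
g(b, s) = -1/3 (g(b, s) = -3/(6 + 3) = -3/9 = -3*1/9 = -1/3)
a(H) = -1/(3*H)
k(r, J) = 5 + 1/(3*(J + r)) (k(r, J) = 5 - (-1)/(3*(r + J)) = 5 - (-1)/(3*(J + r)) = 5 + 1/(3*(J + r)))
I = 48 (I = 4 - 4*(-6 - 5) = 4 - 4*(-11) = 4 - 1*(-44) = 4 + 44 = 48)
18 + I*k(-12, -11) = 18 + 48*((1/3 + 5*(-11) + 5*(-12))/(-11 - 12)) = 18 + 48*((1/3 - 55 - 60)/(-23)) = 18 + 48*(-1/23*(-344/3)) = 18 + 48*(344/69) = 18 + 5504/23 = 5918/23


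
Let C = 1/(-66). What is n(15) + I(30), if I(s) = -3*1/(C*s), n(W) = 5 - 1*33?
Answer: -107/5 ≈ -21.400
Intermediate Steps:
n(W) = -28 (n(W) = 5 - 33 = -28)
C = -1/66 ≈ -0.015152
I(s) = 198/s (I(s) = -3*(-66/s) = -(-198)/s = 198/s)
n(15) + I(30) = -28 + 198/30 = -28 + 198*(1/30) = -28 + 33/5 = -107/5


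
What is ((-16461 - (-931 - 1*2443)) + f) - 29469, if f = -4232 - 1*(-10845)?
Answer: -35943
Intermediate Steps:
f = 6613 (f = -4232 + 10845 = 6613)
((-16461 - (-931 - 1*2443)) + f) - 29469 = ((-16461 - (-931 - 1*2443)) + 6613) - 29469 = ((-16461 - (-931 - 2443)) + 6613) - 29469 = ((-16461 - 1*(-3374)) + 6613) - 29469 = ((-16461 + 3374) + 6613) - 29469 = (-13087 + 6613) - 29469 = -6474 - 29469 = -35943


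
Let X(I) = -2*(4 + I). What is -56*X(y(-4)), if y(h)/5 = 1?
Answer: 1008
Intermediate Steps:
y(h) = 5 (y(h) = 5*1 = 5)
X(I) = -8 - 2*I
-56*X(y(-4)) = -56*(-8 - 2*5) = -56*(-8 - 10) = -56*(-18) = 1008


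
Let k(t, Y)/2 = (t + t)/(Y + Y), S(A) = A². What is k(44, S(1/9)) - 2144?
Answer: 4984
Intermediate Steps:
k(t, Y) = 2*t/Y (k(t, Y) = 2*((t + t)/(Y + Y)) = 2*((2*t)/((2*Y))) = 2*((2*t)*(1/(2*Y))) = 2*(t/Y) = 2*t/Y)
k(44, S(1/9)) - 2144 = 2*44/(1/9)² - 2144 = 2*44/(⅑)² - 2144 = 2*44/(1/81) - 2144 = 2*44*81 - 2144 = 7128 - 2144 = 4984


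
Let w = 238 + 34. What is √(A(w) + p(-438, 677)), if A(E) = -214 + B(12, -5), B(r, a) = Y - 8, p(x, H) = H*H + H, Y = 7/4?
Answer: √1835143/2 ≈ 677.34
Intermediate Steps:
Y = 7/4 (Y = 7*(¼) = 7/4 ≈ 1.7500)
p(x, H) = H + H² (p(x, H) = H² + H = H + H²)
B(r, a) = -25/4 (B(r, a) = 7/4 - 8 = -25/4)
w = 272
A(E) = -881/4 (A(E) = -214 - 25/4 = -881/4)
√(A(w) + p(-438, 677)) = √(-881/4 + 677*(1 + 677)) = √(-881/4 + 677*678) = √(-881/4 + 459006) = √(1835143/4) = √1835143/2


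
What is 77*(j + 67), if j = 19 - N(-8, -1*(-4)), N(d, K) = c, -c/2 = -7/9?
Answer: 58520/9 ≈ 6502.2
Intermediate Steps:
c = 14/9 (c = -(-14)/9 = -2*(-7/9) = 14/9 ≈ 1.5556)
N(d, K) = 14/9
j = 157/9 (j = 19 - 1*14/9 = 19 - 14/9 = 157/9 ≈ 17.444)
77*(j + 67) = 77*(157/9 + 67) = 77*(760/9) = 58520/9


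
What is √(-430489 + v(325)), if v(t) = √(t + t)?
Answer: √(-430489 + 5*√26) ≈ 656.1*I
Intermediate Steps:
v(t) = √2*√t (v(t) = √(2*t) = √2*√t)
√(-430489 + v(325)) = √(-430489 + √2*√325) = √(-430489 + √2*(5*√13)) = √(-430489 + 5*√26)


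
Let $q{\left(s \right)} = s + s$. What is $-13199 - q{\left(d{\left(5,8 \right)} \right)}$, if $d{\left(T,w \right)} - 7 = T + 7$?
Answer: $-13237$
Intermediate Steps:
$d{\left(T,w \right)} = 14 + T$ ($d{\left(T,w \right)} = 7 + \left(T + 7\right) = 7 + \left(7 + T\right) = 14 + T$)
$q{\left(s \right)} = 2 s$
$-13199 - q{\left(d{\left(5,8 \right)} \right)} = -13199 - 2 \left(14 + 5\right) = -13199 - 2 \cdot 19 = -13199 - 38 = -13237$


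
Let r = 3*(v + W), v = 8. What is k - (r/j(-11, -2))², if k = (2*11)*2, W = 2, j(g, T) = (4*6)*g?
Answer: 85159/1936 ≈ 43.987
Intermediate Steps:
j(g, T) = 24*g
k = 44 (k = 22*2 = 44)
r = 30 (r = 3*(8 + 2) = 3*10 = 30)
k - (r/j(-11, -2))² = 44 - (30/((24*(-11))))² = 44 - (30/(-264))² = 44 - (30*(-1/264))² = 44 - (-5/44)² = 44 - 1*25/1936 = 44 - 25/1936 = 85159/1936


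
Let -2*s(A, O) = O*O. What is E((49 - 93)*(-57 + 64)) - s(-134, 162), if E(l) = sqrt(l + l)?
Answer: 13122 + 2*I*sqrt(154) ≈ 13122.0 + 24.819*I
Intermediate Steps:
s(A, O) = -O**2/2 (s(A, O) = -O*O/2 = -O**2/2)
E(l) = sqrt(2)*sqrt(l) (E(l) = sqrt(2*l) = sqrt(2)*sqrt(l))
E((49 - 93)*(-57 + 64)) - s(-134, 162) = sqrt(2)*sqrt((49 - 93)*(-57 + 64)) - (-1)*162**2/2 = sqrt(2)*sqrt(-44*7) - (-1)*26244/2 = sqrt(2)*sqrt(-308) - 1*(-13122) = sqrt(2)*(2*I*sqrt(77)) + 13122 = 2*I*sqrt(154) + 13122 = 13122 + 2*I*sqrt(154)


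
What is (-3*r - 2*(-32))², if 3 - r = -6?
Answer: 1369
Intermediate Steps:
r = 9 (r = 3 - 1*(-6) = 3 + 6 = 9)
(-3*r - 2*(-32))² = (-3*9 - 2*(-32))² = (-27 + 64)² = 37² = 1369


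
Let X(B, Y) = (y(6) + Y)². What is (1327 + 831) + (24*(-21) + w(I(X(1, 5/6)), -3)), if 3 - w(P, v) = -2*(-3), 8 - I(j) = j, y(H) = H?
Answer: 1651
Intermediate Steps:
X(B, Y) = (6 + Y)²
I(j) = 8 - j
w(P, v) = -3 (w(P, v) = 3 - (-2)*(-3) = 3 - 1*6 = 3 - 6 = -3)
(1327 + 831) + (24*(-21) + w(I(X(1, 5/6)), -3)) = (1327 + 831) + (24*(-21) - 3) = 2158 + (-504 - 3) = 2158 - 507 = 1651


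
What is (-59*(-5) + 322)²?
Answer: 380689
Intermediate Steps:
(-59*(-5) + 322)² = (295 + 322)² = 617² = 380689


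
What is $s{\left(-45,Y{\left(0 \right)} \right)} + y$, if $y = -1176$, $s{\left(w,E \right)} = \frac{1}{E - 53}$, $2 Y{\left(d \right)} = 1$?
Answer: $- \frac{123482}{105} \approx -1176.0$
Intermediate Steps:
$Y{\left(d \right)} = \frac{1}{2}$ ($Y{\left(d \right)} = \frac{1}{2} \cdot 1 = \frac{1}{2}$)
$s{\left(w,E \right)} = \frac{1}{-53 + E}$
$s{\left(-45,Y{\left(0 \right)} \right)} + y = \frac{1}{-53 + \frac{1}{2}} - 1176 = \frac{1}{- \frac{105}{2}} - 1176 = - \frac{2}{105} - 1176 = - \frac{123482}{105}$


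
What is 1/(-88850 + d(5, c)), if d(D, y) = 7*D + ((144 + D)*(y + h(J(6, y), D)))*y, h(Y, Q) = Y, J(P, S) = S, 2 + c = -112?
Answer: 1/3783993 ≈ 2.6427e-7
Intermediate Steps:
c = -114 (c = -2 - 112 = -114)
d(D, y) = 7*D + 2*y**2*(144 + D) (d(D, y) = 7*D + ((144 + D)*(y + y))*y = 7*D + ((144 + D)*(2*y))*y = 7*D + (2*y*(144 + D))*y = 7*D + 2*y**2*(144 + D))
1/(-88850 + d(5, c)) = 1/(-88850 + (7*5 + 288*(-114)**2 + 2*5*(-114)**2)) = 1/(-88850 + (35 + 288*12996 + 2*5*12996)) = 1/(-88850 + (35 + 3742848 + 129960)) = 1/(-88850 + 3872843) = 1/3783993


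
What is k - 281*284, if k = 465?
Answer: -79339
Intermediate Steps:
k - 281*284 = 465 - 281*284 = 465 - 79804 = -79339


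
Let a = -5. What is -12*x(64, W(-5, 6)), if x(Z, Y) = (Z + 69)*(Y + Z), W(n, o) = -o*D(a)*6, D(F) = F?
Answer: -389424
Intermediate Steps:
W(n, o) = 30*o (W(n, o) = -o*(-5)*6 = -(-5*o)*6 = -(-30)*o = 30*o)
x(Z, Y) = (69 + Z)*(Y + Z)
-12*x(64, W(-5, 6)) = -12*(64² + 69*(30*6) + 69*64 + (30*6)*64) = -12*(4096 + 69*180 + 4416 + 180*64) = -12*(4096 + 12420 + 4416 + 11520) = -12*32452 = -389424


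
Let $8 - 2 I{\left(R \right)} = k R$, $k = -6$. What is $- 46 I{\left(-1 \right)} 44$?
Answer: $-2024$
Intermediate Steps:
$I{\left(R \right)} = 4 + 3 R$ ($I{\left(R \right)} = 4 - \frac{\left(-6\right) R}{2} = 4 + 3 R$)
$- 46 I{\left(-1 \right)} 44 = - 46 \left(4 + 3 \left(-1\right)\right) 44 = - 46 \left(4 - 3\right) 44 = \left(-46\right) 1 \cdot 44 = \left(-46\right) 44 = -2024$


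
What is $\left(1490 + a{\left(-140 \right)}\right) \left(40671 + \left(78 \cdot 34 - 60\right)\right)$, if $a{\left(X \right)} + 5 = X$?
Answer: $58188735$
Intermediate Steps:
$a{\left(X \right)} = -5 + X$
$\left(1490 + a{\left(-140 \right)}\right) \left(40671 + \left(78 \cdot 34 - 60\right)\right) = \left(1490 - 145\right) \left(40671 + \left(78 \cdot 34 - 60\right)\right) = \left(1490 - 145\right) \left(40671 + \left(2652 - 60\right)\right) = 1345 \left(40671 + 2592\right) = 1345 \cdot 43263 = 58188735$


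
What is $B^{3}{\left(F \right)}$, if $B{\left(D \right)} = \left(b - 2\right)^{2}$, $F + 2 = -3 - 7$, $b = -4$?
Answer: $46656$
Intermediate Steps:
$F = -12$ ($F = -2 - 10 = -12$)
$B{\left(D \right)} = 36$ ($B{\left(D \right)} = \left(-4 - 2\right)^{2} = \left(-6\right)^{2} = 36$)
$B^{3}{\left(F \right)} = 36^{3} = 46656$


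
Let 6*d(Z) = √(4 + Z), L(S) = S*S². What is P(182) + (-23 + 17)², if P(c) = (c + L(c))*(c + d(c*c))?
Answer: 1097232536 + 6028750*√8282/3 ≈ 1.2801e+9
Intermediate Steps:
L(S) = S³
d(Z) = √(4 + Z)/6
P(c) = (c + c³)*(c + √(4 + c²)/6) (P(c) = (c + c³)*(c + √(4 + c*c)/6) = (c + c³)*(c + √(4 + c²)/6))
P(182) + (-23 + 17)² = (⅙)*182*(√(4 + 182²) + 6*182 + 6*182³ + 182²*√(4 + 182²)) + (-23 + 17)² = (⅙)*182*(√(4 + 33124) + 1092 + 6*6028568 + 33124*√(4 + 33124)) + (-6)² = (⅙)*182*(√33128 + 1092 + 36171408 + 33124*√33128) + 36 = (⅙)*182*(2*√8282 + 1092 + 36171408 + 33124*(2*√8282)) + 36 = (⅙)*182*(2*√8282 + 1092 + 36171408 + 66248*√8282) + 36 = (⅙)*182*(36172500 + 66250*√8282) + 36 = (1097232500 + 6028750*√8282/3) + 36 = 1097232536 + 6028750*√8282/3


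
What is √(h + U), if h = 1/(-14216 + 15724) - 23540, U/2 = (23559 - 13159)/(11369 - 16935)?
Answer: I*√856759875655567/190762 ≈ 153.44*I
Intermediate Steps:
U = -10400/2783 (U = 2*((23559 - 13159)/(11369 - 16935)) = 2*(10400/(-5566)) = 2*(10400*(-1/5566)) = 2*(-5200/2783) = -10400/2783 ≈ -3.7370)
h = -35498319/1508 (h = 1/1508 - 23540 = -35498319/1508 ≈ -23540.)
√(h + U) = √(-35498319/1508 - 10400/2783) = √(-98807504977/4196764) = I*√856759875655567/190762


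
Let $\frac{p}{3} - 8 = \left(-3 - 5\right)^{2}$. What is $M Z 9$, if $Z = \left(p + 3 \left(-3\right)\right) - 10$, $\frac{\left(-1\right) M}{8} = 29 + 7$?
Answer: $-510624$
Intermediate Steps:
$p = 216$ ($p = 24 + 3 \left(-3 - 5\right)^{2} = 24 + 3 \left(-8\right)^{2} = 24 + 3 \cdot 64 = 24 + 192 = 216$)
$M = -288$ ($M = - 8 \left(29 + 7\right) = \left(-8\right) 36 = -288$)
$Z = 197$ ($Z = \left(216 + 3 \left(-3\right)\right) - 10 = \left(216 - 9\right) - 10 = 207 - 10 = 197$)
$M Z 9 = \left(-288\right) 197 \cdot 9 = \left(-56736\right) 9 = -510624$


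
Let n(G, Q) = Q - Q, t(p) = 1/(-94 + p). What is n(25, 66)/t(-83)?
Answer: 0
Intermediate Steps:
n(G, Q) = 0
n(25, 66)/t(-83) = 0/(1/(-94 - 83)) = 0/(1/(-177)) = 0/(-1/177) = 0*(-177) = 0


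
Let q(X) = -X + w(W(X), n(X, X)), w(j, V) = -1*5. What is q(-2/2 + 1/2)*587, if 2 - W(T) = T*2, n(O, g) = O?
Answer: -5283/2 ≈ -2641.5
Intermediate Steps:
W(T) = 2 - 2*T (W(T) = 2 - T*2 = 2 - 2*T)
w(j, V) = -5
q(X) = -5 - X (q(X) = -X - 5 = -5 - X)
q(-2/2 + 1/2)*587 = (-5 - (-2/2 + 1/2))*587 = (-5 - (-2*1/2 + 1*(1/2)))*587 = (-5 - (-1 + 1/2))*587 = (-5 - 1*(-1/2))*587 = (-5 + 1/2)*587 = -9/2*587 = -5283/2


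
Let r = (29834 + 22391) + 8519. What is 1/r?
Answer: 1/60744 ≈ 1.6463e-5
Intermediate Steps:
r = 60744 (r = 52225 + 8519 = 60744)
1/r = 1/60744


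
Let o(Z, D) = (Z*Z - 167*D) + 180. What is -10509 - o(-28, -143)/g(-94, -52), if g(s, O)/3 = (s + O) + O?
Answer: -6217501/594 ≈ -10467.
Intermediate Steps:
o(Z, D) = 180 + Z² - 167*D (o(Z, D) = (Z² - 167*D) + 180 = 180 + Z² - 167*D)
g(s, O) = 3*s + 6*O (g(s, O) = 3*((s + O) + O) = 3*((O + s) + O) = 3*(s + 2*O) = 3*s + 6*O)
-10509 - o(-28, -143)/g(-94, -52) = -10509 - (180 + (-28)² - 167*(-143))/(3*(-94) + 6*(-52)) = -10509 - (180 + 784 + 23881)/(-282 - 312) = -10509 - 24845/(-594) = -10509 - 24845*(-1)/594 = -10509 - 1*(-24845/594) = -10509 + 24845/594 = -6217501/594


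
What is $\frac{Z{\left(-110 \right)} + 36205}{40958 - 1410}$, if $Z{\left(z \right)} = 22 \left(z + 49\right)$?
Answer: $\frac{34863}{39548} \approx 0.88154$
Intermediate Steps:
$Z{\left(z \right)} = 1078 + 22 z$ ($Z{\left(z \right)} = 22 \left(49 + z\right) = 1078 + 22 z$)
$\frac{Z{\left(-110 \right)} + 36205}{40958 - 1410} = \frac{\left(1078 + 22 \left(-110\right)\right) + 36205}{40958 - 1410} = \frac{\left(1078 - 2420\right) + 36205}{39548} = \left(-1342 + 36205\right) \frac{1}{39548} = 34863 \cdot \frac{1}{39548} = \frac{34863}{39548}$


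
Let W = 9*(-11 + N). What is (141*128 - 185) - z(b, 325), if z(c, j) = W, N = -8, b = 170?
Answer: 18034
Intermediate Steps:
W = -171 (W = 9*(-11 - 8) = 9*(-19) = -171)
z(c, j) = -171
(141*128 - 185) - z(b, 325) = (141*128 - 185) - 1*(-171) = (18048 - 185) + 171 = 17863 + 171 = 18034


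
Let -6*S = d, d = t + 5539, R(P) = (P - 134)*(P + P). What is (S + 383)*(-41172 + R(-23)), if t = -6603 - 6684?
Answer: -170530850/3 ≈ -5.6844e+7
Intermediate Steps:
R(P) = 2*P*(-134 + P) (R(P) = (-134 + P)*(2*P) = 2*P*(-134 + P))
t = -13287
d = -7748 (d = -13287 + 5539 = -7748)
S = 3874/3 (S = -1/6*(-7748) = 3874/3 ≈ 1291.3)
(S + 383)*(-41172 + R(-23)) = (3874/3 + 383)*(-41172 + 2*(-23)*(-134 - 23)) = 5023*(-41172 + 2*(-23)*(-157))/3 = 5023*(-41172 + 7222)/3 = (5023/3)*(-33950) = -170530850/3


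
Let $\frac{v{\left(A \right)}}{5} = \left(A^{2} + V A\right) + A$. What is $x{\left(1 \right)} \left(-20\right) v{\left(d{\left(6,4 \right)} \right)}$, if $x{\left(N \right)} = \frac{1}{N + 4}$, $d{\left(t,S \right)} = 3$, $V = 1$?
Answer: $-300$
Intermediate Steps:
$x{\left(N \right)} = \frac{1}{4 + N}$
$v{\left(A \right)} = 5 A^{2} + 10 A$ ($v{\left(A \right)} = 5 \left(\left(A^{2} + 1 A\right) + A\right) = 5 \left(\left(A^{2} + A\right) + A\right) = 5 \left(\left(A + A^{2}\right) + A\right) = 5 \left(A^{2} + 2 A\right) = 5 A^{2} + 10 A$)
$x{\left(1 \right)} \left(-20\right) v{\left(d{\left(6,4 \right)} \right)} = \frac{1}{4 + 1} \left(-20\right) 5 \cdot 3 \left(2 + 3\right) = \frac{1}{5} \left(-20\right) 5 \cdot 3 \cdot 5 = \frac{1}{5} \left(-20\right) 75 = \left(-4\right) 75 = -300$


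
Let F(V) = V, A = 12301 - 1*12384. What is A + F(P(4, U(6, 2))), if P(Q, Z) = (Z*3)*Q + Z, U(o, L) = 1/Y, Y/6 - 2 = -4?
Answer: -1009/12 ≈ -84.083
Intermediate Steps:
Y = -12 (Y = 12 + 6*(-4) = 12 - 24 = -12)
U(o, L) = -1/12 (U(o, L) = 1/(-12) = -1/12)
P(Q, Z) = Z + 3*Q*Z (P(Q, Z) = (3*Z)*Q + Z = 3*Q*Z + Z = Z + 3*Q*Z)
A = -83 (A = 12301 - 12384 = -83)
A + F(P(4, U(6, 2))) = -83 - (1 + 3*4)/12 = -83 - (1 + 12)/12 = -83 - 1/12*13 = -83 - 13/12 = -1009/12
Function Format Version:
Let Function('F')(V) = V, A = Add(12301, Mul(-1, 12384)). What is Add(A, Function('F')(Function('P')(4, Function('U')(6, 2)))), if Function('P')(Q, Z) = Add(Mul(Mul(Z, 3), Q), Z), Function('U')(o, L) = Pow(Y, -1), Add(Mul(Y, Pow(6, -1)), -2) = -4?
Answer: Rational(-1009, 12) ≈ -84.083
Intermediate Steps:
Y = -12 (Y = Add(12, Mul(6, -4)) = Add(12, -24) = -12)
Function('U')(o, L) = Rational(-1, 12) (Function('U')(o, L) = Pow(-12, -1) = Rational(-1, 12))
Function('P')(Q, Z) = Add(Z, Mul(3, Q, Z)) (Function('P')(Q, Z) = Add(Mul(Mul(3, Z), Q), Z) = Add(Mul(3, Q, Z), Z) = Add(Z, Mul(3, Q, Z)))
A = -83 (A = Add(12301, -12384) = -83)
Add(A, Function('F')(Function('P')(4, Function('U')(6, 2)))) = Add(-83, Mul(Rational(-1, 12), Add(1, Mul(3, 4)))) = Add(-83, Mul(Rational(-1, 12), Add(1, 12))) = Add(-83, Mul(Rational(-1, 12), 13)) = Add(-83, Rational(-13, 12)) = Rational(-1009, 12)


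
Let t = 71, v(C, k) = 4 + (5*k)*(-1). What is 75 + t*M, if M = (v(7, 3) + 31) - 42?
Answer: -1487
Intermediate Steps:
v(C, k) = 4 - 5*k
M = -22 (M = ((4 - 5*3) + 31) - 42 = ((4 - 15) + 31) - 42 = (-11 + 31) - 42 = 20 - 42 = -22)
75 + t*M = 75 + 71*(-22) = 75 - 1562 = -1487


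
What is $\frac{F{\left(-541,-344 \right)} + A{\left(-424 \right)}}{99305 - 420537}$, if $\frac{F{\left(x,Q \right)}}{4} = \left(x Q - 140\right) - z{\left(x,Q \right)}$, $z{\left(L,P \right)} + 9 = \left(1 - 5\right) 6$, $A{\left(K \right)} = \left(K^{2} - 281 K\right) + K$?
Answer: $- \frac{260621}{80308} \approx -3.2453$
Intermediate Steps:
$A{\left(K \right)} = K^{2} - 280 K$
$z{\left(L,P \right)} = -33$ ($z{\left(L,P \right)} = -9 + \left(1 - 5\right) 6 = -9 - 24 = -33$)
$F{\left(x,Q \right)} = -428 + 4 Q x$ ($F{\left(x,Q \right)} = 4 \left(\left(x Q - 140\right) - -33\right) = 4 \left(\left(Q x - 140\right) + 33\right) = 4 \left(\left(-140 + Q x\right) + 33\right) = 4 \left(-107 + Q x\right) = -428 + 4 Q x$)
$\frac{F{\left(-541,-344 \right)} + A{\left(-424 \right)}}{99305 - 420537} = \frac{\left(-428 + 4 \left(-344\right) \left(-541\right)\right) - 424 \left(-280 - 424\right)}{99305 - 420537} = \frac{\left(-428 + 744416\right) - -298496}{-321232} = \left(743988 + 298496\right) \left(- \frac{1}{321232}\right) = 1042484 \left(- \frac{1}{321232}\right) = - \frac{260621}{80308}$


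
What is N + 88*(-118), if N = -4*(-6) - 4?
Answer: -10364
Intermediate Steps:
N = 20 (N = 24 - 4 = 20)
N + 88*(-118) = 20 + 88*(-118) = 20 - 10384 = -10364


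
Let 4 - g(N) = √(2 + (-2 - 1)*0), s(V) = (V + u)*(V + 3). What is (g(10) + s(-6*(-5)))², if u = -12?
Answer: (598 - √2)² ≈ 3.5591e+5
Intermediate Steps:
s(V) = (-12 + V)*(3 + V) (s(V) = (V - 12)*(V + 3) = (-12 + V)*(3 + V))
g(N) = 4 - √2 (g(N) = 4 - √(2 + (-2 - 1)*0) = 4 - √(2 - 3*0) = 4 - √(2 + 0) = 4 - √2)
(g(10) + s(-6*(-5)))² = ((4 - √2) + (-36 + (-6*(-5))² - (-54)*(-5)))² = ((4 - √2) + (-36 + 30² - 9*30))² = ((4 - √2) + (-36 + 900 - 270))² = ((4 - √2) + 594)² = (598 - √2)²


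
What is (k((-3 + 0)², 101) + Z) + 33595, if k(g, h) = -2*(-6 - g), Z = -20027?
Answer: 13598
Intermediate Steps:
k(g, h) = 12 + 2*g
(k((-3 + 0)², 101) + Z) + 33595 = ((12 + 2*(-3 + 0)²) - 20027) + 33595 = ((12 + 2*(-3)²) - 20027) + 33595 = ((12 + 2*9) - 20027) + 33595 = ((12 + 18) - 20027) + 33595 = (30 - 20027) + 33595 = -19997 + 33595 = 13598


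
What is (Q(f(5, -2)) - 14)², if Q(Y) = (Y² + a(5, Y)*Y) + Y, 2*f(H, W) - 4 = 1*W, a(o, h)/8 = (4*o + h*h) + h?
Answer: 26896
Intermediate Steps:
a(o, h) = 8*h + 8*h² + 32*o (a(o, h) = 8*((4*o + h*h) + h) = 8*((4*o + h²) + h) = 8*((h² + 4*o) + h) = 8*(h + h² + 4*o) = 8*h + 8*h² + 32*o)
f(H, W) = 2 + W/2 (f(H, W) = 2 + (1*W)/2 = 2 + W/2)
Q(Y) = Y + Y² + Y*(160 + 8*Y + 8*Y²) (Q(Y) = (Y² + (8*Y + 8*Y² + 32*5)*Y) + Y = (Y² + (8*Y + 8*Y² + 160)*Y) + Y = (Y² + (160 + 8*Y + 8*Y²)*Y) + Y = (Y² + Y*(160 + 8*Y + 8*Y²)) + Y = Y + Y² + Y*(160 + 8*Y + 8*Y²))
(Q(f(5, -2)) - 14)² = ((2 + (½)*(-2))*(161 + 8*(2 + (½)*(-2))² + 9*(2 + (½)*(-2))) - 14)² = ((2 - 1)*(161 + 8*(2 - 1)² + 9*(2 - 1)) - 14)² = (1*(161 + 8*1² + 9*1) - 14)² = (1*(161 + 8*1 + 9) - 14)² = (1*(161 + 8 + 9) - 14)² = (1*178 - 14)² = (178 - 14)² = 164² = 26896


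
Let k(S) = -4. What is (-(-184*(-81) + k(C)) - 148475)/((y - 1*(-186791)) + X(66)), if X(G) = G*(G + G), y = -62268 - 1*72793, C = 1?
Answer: -163375/60442 ≈ -2.7030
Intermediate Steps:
y = -135061 (y = -62268 - 72793 = -135061)
X(G) = 2*G² (X(G) = G*(2*G) = 2*G²)
(-(-184*(-81) + k(C)) - 148475)/((y - 1*(-186791)) + X(66)) = (-(-184*(-81) - 4) - 148475)/((-135061 - 1*(-186791)) + 2*66²) = (-(14904 - 4) - 148475)/((-135061 + 186791) + 2*4356) = (-1*14900 - 148475)/(51730 + 8712) = (-14900 - 148475)/60442 = -163375*1/60442 = -163375/60442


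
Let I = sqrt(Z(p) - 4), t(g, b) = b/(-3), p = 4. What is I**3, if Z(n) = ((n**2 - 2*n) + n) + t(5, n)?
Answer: 40*sqrt(15)/9 ≈ 17.213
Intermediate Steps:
t(g, b) = -b/3 (t(g, b) = b*(-1/3) = -b/3)
Z(n) = n**2 - 4*n/3 (Z(n) = ((n**2 - 2*n) + n) - n/3 = (n**2 - n) - n/3 = n**2 - 4*n/3)
I = 2*sqrt(15)/3 (I = sqrt((1/3)*4*(-4 + 3*4) - 4) = sqrt((1/3)*4*(-4 + 12) - 4) = sqrt((1/3)*4*8 - 4) = sqrt(32/3 - 4) = sqrt(20/3) = 2*sqrt(15)/3 ≈ 2.5820)
I**3 = (2*sqrt(15)/3)**3 = 40*sqrt(15)/9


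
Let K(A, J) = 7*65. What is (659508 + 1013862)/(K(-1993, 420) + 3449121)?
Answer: 836685/1724788 ≈ 0.48509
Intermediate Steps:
K(A, J) = 455
(659508 + 1013862)/(K(-1993, 420) + 3449121) = (659508 + 1013862)/(455 + 3449121) = 1673370/3449576 = 1673370*(1/3449576) = 836685/1724788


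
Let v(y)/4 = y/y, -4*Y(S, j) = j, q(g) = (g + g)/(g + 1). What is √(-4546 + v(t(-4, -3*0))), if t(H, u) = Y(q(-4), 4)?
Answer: I*√4542 ≈ 67.394*I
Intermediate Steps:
q(g) = 2*g/(1 + g) (q(g) = (2*g)/(1 + g) = 2*g/(1 + g))
Y(S, j) = -j/4
t(H, u) = -1 (t(H, u) = -¼*4 = -1)
v(y) = 4 (v(y) = 4*(y/y) = 4*1 = 4)
√(-4546 + v(t(-4, -3*0))) = √(-4546 + 4) = √(-4542) = I*√4542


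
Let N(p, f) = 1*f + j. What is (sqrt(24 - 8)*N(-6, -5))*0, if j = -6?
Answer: 0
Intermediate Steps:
N(p, f) = -6 + f (N(p, f) = 1*f - 6 = f - 6 = -6 + f)
(sqrt(24 - 8)*N(-6, -5))*0 = (sqrt(24 - 8)*(-6 - 5))*0 = (sqrt(16)*(-11))*0 = (4*(-11))*0 = -44*0 = 0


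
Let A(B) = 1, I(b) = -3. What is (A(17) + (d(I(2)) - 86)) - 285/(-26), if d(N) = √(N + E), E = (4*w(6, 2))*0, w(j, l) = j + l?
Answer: -1925/26 + I*√3 ≈ -74.038 + 1.732*I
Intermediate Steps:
E = 0 (E = (4*(6 + 2))*0 = (4*8)*0 = 32*0 = 0)
d(N) = √N (d(N) = √(N + 0) = √N)
(A(17) + (d(I(2)) - 86)) - 285/(-26) = (1 + (√(-3) - 86)) - 285/(-26) = (1 + (I*√3 - 86)) - 285*(-1/26) = (1 + (-86 + I*√3)) + 285/26 = (-85 + I*√3) + 285/26 = -1925/26 + I*√3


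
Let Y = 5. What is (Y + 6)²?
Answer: 121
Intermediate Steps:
(Y + 6)² = (5 + 6)² = 11² = 121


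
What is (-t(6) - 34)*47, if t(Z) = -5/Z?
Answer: -9353/6 ≈ -1558.8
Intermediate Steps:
(-t(6) - 34)*47 = (-(-5)/6 - 34)*47 = (-1*(-5/6) - 34)*47 = (5/6 - 34)*47 = -199/6*47 = -9353/6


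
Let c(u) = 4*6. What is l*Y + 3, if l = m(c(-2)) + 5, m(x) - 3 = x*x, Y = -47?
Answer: -27445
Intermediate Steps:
c(u) = 24
m(x) = 3 + x² (m(x) = 3 + x*x = 3 + x²)
l = 584 (l = (3 + 24²) + 5 = (3 + 576) + 5 = 579 + 5 = 584)
l*Y + 3 = 584*(-47) + 3 = -27448 + 3 = -27445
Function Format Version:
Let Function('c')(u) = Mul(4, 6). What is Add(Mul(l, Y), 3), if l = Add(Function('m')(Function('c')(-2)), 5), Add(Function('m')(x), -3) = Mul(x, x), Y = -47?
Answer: -27445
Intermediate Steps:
Function('c')(u) = 24
Function('m')(x) = Add(3, Pow(x, 2)) (Function('m')(x) = Add(3, Mul(x, x)) = Add(3, Pow(x, 2)))
l = 584 (l = Add(Add(3, Pow(24, 2)), 5) = Add(Add(3, 576), 5) = Add(579, 5) = 584)
Add(Mul(l, Y), 3) = Add(Mul(584, -47), 3) = Add(-27448, 3) = -27445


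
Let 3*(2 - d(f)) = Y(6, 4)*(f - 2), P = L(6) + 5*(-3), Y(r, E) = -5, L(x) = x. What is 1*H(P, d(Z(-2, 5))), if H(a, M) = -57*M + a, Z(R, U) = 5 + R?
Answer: -218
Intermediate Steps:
P = -9 (P = 6 + 5*(-3) = 6 - 15 = -9)
d(f) = -4/3 + 5*f/3 (d(f) = 2 - (-5)*(f - 2)/3 = 2 - (-5)*(-2 + f)/3 = 2 - (10 - 5*f)/3 = 2 + (-10/3 + 5*f/3) = -4/3 + 5*f/3)
H(a, M) = a - 57*M
1*H(P, d(Z(-2, 5))) = 1*(-9 - 57*(-4/3 + 5*(5 - 2)/3)) = 1*(-9 - 57*(-4/3 + (5/3)*3)) = 1*(-9 - 57*(-4/3 + 5)) = 1*(-9 - 57*11/3) = 1*(-9 - 209) = 1*(-218) = -218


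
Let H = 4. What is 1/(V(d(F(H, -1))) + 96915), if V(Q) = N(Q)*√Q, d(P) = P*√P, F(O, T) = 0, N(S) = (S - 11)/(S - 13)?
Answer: 1/96915 ≈ 1.0318e-5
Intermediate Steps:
N(S) = (-11 + S)/(-13 + S)
d(P) = P^(3/2)
V(Q) = √Q*(-11 + Q)/(-13 + Q) (V(Q) = ((-11 + Q)/(-13 + Q))*√Q = √Q*(-11 + Q)/(-13 + Q))
1/(V(d(F(H, -1))) + 96915) = 1/(√(0^(3/2))*(-11 + 0^(3/2))/(-13 + 0^(3/2)) + 96915) = 1/(√0*(-11 + 0)/(-13 + 0) + 96915) = 1/(0*(-11)/(-13) + 96915) = 1/(0*(-1/13)*(-11) + 96915) = 1/(0 + 96915) = 1/96915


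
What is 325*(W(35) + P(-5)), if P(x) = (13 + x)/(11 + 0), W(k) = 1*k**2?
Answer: 4381975/11 ≈ 3.9836e+5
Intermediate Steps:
W(k) = k**2
P(x) = 13/11 + x/11 (P(x) = (13 + x)/11 = (13 + x)*(1/11) = 13/11 + x/11)
325*(W(35) + P(-5)) = 325*(35**2 + (13/11 + (1/11)*(-5))) = 325*(1225 + (13/11 - 5/11)) = 325*(1225 + 8/11) = 325*(13483/11) = 4381975/11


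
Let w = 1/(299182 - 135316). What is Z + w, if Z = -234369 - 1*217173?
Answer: -73992381371/163866 ≈ -4.5154e+5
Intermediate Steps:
Z = -451542 (Z = -234369 - 217173 = -451542)
w = 1/163866 ≈ 6.1025e-6
Z + w = -451542 + 1/163866 = -73992381371/163866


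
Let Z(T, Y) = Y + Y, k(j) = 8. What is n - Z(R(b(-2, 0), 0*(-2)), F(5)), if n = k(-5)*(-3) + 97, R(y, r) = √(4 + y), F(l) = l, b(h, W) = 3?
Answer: 63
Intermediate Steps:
Z(T, Y) = 2*Y
n = 73 (n = 8*(-3) + 97 = -24 + 97 = 73)
n - Z(R(b(-2, 0), 0*(-2)), F(5)) = 73 - 2*5 = 73 - 1*10 = 73 - 10 = 63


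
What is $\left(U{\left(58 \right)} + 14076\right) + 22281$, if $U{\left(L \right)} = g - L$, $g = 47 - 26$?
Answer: $36320$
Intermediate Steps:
$g = 21$
$U{\left(L \right)} = 21 - L$
$\left(U{\left(58 \right)} + 14076\right) + 22281 = \left(\left(21 - 58\right) + 14076\right) + 22281 = \left(-37 + 14076\right) + 22281 = 14039 + 22281 = 36320$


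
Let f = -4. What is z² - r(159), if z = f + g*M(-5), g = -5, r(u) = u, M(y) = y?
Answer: 282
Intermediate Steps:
z = 21 (z = -4 - 5*(-5) = -4 + 25 = 21)
z² - r(159) = 21² - 1*159 = 441 - 159 = 282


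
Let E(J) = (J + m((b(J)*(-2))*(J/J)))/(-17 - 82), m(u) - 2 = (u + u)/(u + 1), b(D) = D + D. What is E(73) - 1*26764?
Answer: -771066485/28809 ≈ -26765.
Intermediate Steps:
b(D) = 2*D
m(u) = 2 + 2*u/(1 + u) (m(u) = 2 + (u + u)/(u + 1) = 2 + (2*u)/(1 + u) = 2 + 2*u/(1 + u))
E(J) = -J/99 - 2*(1 - 8*J)/(99*(1 - 4*J)) (E(J) = (J + 2*(1 + 2*(((2*J)*(-2))*(J/J)))/(1 + ((2*J)*(-2))*(J/J)))/(-17 - 82) = (J + 2*(1 + 2*(-4*J*1))/(1 - 4*J*1))/(-99) = (J + 2*(1 + 2*(-4*J))/(1 - 4*J))*(-1/99) = (J + 2*(1 - 8*J)/(1 - 4*J))*(-1/99) = -J/99 - 2*(1 - 8*J)/(99*(1 - 4*J)))
E(73) - 1*26764 = (2 - 15*73 - 4*73²)/(99*(-1 + 4*73)) - 1*26764 = (2 - 1095 - 4*5329)/(99*(-1 + 292)) - 26764 = (1/99)*(2 - 1095 - 21316)/291 - 26764 = (1/99)*(1/291)*(-22409) - 26764 = -22409/28809 - 26764 = -771066485/28809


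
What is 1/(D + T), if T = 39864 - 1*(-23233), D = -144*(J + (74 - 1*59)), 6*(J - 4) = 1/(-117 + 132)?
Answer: 5/301797 ≈ 1.6567e-5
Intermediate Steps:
J = 361/90 (J = 4 + 1/(6*(-117 + 132)) = 4 + (1/6)/15 = 4 + (1/6)*(1/15) = 4 + 1/90 = 361/90 ≈ 4.0111)
D = -13688/5 (D = -144*(361/90 + (74 - 1*59)) = -144*(361/90 + (74 - 59)) = -144*(361/90 + 15) = -144*1711/90 = -13688/5 ≈ -2737.6)
T = 63097 (T = 39864 + 23233 = 63097)
1/(D + T) = 1/(-13688/5 + 63097) = 1/(301797/5) = 5/301797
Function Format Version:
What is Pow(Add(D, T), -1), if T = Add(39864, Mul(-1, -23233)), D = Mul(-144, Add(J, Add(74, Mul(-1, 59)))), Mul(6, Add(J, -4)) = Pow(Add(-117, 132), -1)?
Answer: Rational(5, 301797) ≈ 1.6567e-5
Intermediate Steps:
J = Rational(361, 90) (J = Add(4, Mul(Rational(1, 6), Pow(Add(-117, 132), -1))) = Add(4, Mul(Rational(1, 6), Pow(15, -1))) = Add(4, Mul(Rational(1, 6), Rational(1, 15))) = Add(4, Rational(1, 90)) = Rational(361, 90) ≈ 4.0111)
D = Rational(-13688, 5) (D = Mul(-144, Add(Rational(361, 90), Add(74, Mul(-1, 59)))) = Mul(-144, Add(Rational(361, 90), Add(74, -59))) = Mul(-144, Add(Rational(361, 90), 15)) = Mul(-144, Rational(1711, 90)) = Rational(-13688, 5) ≈ -2737.6)
T = 63097 (T = Add(39864, 23233) = 63097)
Pow(Add(D, T), -1) = Pow(Add(Rational(-13688, 5), 63097), -1) = Pow(Rational(301797, 5), -1) = Rational(5, 301797)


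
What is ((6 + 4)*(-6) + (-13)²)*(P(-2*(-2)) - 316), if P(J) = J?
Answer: -34008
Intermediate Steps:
((6 + 4)*(-6) + (-13)²)*(P(-2*(-2)) - 316) = ((6 + 4)*(-6) + (-13)²)*(-2*(-2) - 316) = (10*(-6) + 169)*(4 - 316) = (-60 + 169)*(-312) = 109*(-312) = -34008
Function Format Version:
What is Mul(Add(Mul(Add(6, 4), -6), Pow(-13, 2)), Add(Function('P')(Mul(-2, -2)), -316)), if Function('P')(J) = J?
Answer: -34008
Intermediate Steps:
Mul(Add(Mul(Add(6, 4), -6), Pow(-13, 2)), Add(Function('P')(Mul(-2, -2)), -316)) = Mul(Add(Mul(Add(6, 4), -6), Pow(-13, 2)), Add(Mul(-2, -2), -316)) = Mul(Add(Mul(10, -6), 169), Add(4, -316)) = Mul(Add(-60, 169), -312) = Mul(109, -312) = -34008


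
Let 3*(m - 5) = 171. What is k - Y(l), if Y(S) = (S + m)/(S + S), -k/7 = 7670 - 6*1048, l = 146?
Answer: -706254/73 ≈ -9674.7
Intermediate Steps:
m = 62 (m = 5 + (⅓)*171 = 5 + 57 = 62)
k = -9674 (k = -7*(7670 - 6*1048) = -7*(7670 - 6288) = -7*1382 = -9674)
Y(S) = (62 + S)/(2*S) (Y(S) = (S + 62)/(S + S) = (62 + S)/((2*S)) = (62 + S)*(1/(2*S)) = (62 + S)/(2*S))
k - Y(l) = -9674 - (62 + 146)/(2*146) = -9674 - 208/(2*146) = -9674 - 1*52/73 = -9674 - 52/73 = -706254/73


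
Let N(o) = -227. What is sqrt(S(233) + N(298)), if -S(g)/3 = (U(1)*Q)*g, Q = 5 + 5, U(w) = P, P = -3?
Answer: sqrt(20743) ≈ 144.02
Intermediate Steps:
U(w) = -3
Q = 10
S(g) = 90*g (S(g) = -3*(-3*10)*g = -(-90)*g = 90*g)
sqrt(S(233) + N(298)) = sqrt(90*233 - 227) = sqrt(20970 - 227) = sqrt(20743)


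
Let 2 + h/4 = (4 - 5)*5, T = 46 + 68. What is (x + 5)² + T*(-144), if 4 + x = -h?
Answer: -15575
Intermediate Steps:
T = 114
h = -28 (h = -8 + 4*((4 - 5)*5) = -8 + 4*(-1*5) = -8 + 4*(-5) = -8 - 20 = -28)
x = 24 (x = -4 - 1*(-28) = -4 + 28 = 24)
(x + 5)² + T*(-144) = (24 + 5)² + 114*(-144) = 29² - 16416 = 841 - 16416 = -15575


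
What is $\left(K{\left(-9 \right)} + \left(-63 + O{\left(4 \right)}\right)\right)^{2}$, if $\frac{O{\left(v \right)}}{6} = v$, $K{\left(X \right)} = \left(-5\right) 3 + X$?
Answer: $3969$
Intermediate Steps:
$K{\left(X \right)} = -15 + X$
$O{\left(v \right)} = 6 v$
$\left(K{\left(-9 \right)} + \left(-63 + O{\left(4 \right)}\right)\right)^{2} = \left(\left(-15 - 9\right) + \left(-63 + 6 \cdot 4\right)\right)^{2} = \left(-24 + \left(-63 + 24\right)\right)^{2} = \left(-24 - 39\right)^{2} = \left(-63\right)^{2} = 3969$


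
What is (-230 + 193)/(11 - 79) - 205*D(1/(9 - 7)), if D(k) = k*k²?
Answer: -3411/136 ≈ -25.081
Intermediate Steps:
D(k) = k³
(-230 + 193)/(11 - 79) - 205*D(1/(9 - 7)) = (-230 + 193)/(11 - 79) - 205/(9 - 7)³ = -37/(-68) - 205*(1/2)³ = -37*(-1/68) - 205*(½)³ = 37/68 - 205*⅛ = 37/68 - 205/8 = -3411/136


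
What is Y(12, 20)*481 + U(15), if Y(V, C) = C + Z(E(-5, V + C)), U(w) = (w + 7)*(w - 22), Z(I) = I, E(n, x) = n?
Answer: 7061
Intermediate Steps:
U(w) = (-22 + w)*(7 + w) (U(w) = (7 + w)*(-22 + w) = (-22 + w)*(7 + w))
Y(V, C) = -5 + C (Y(V, C) = C - 5 = -5 + C)
Y(12, 20)*481 + U(15) = (-5 + 20)*481 + (-154 + 15**2 - 15*15) = 15*481 + (-154 + 225 - 225) = 7215 - 154 = 7061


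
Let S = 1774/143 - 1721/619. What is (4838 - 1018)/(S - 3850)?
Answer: -338134940/339938447 ≈ -0.99469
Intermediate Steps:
S = 852003/88517 (S = 1774*(1/143) - 1721*1/619 = 1774/143 - 1721/619 = 852003/88517 ≈ 9.6253)
(4838 - 1018)/(S - 3850) = (4838 - 1018)/(852003/88517 - 3850) = 3820/(-339938447/88517) = 3820*(-88517/339938447) = -338134940/339938447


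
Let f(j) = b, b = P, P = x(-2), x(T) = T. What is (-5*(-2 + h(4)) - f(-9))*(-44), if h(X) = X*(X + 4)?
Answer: 6512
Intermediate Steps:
P = -2
h(X) = X*(4 + X)
b = -2
f(j) = -2
(-5*(-2 + h(4)) - f(-9))*(-44) = (-5*(-2 + 4*(4 + 4)) - 1*(-2))*(-44) = (-5*(-2 + 4*8) + 2)*(-44) = (-5*(-2 + 32) + 2)*(-44) = (-5*30 + 2)*(-44) = (-150 + 2)*(-44) = -148*(-44) = 6512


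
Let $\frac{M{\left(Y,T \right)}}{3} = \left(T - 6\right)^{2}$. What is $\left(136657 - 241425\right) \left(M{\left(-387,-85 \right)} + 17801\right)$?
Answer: $-4467726592$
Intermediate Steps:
$M{\left(Y,T \right)} = 3 \left(-6 + T\right)^{2}$ ($M{\left(Y,T \right)} = 3 \left(T - 6\right)^{2} = 3 \left(-6 + T\right)^{2}$)
$\left(136657 - 241425\right) \left(M{\left(-387,-85 \right)} + 17801\right) = \left(136657 - 241425\right) \left(3 \left(-6 - 85\right)^{2} + 17801\right) = - 104768 \left(3 \left(-91\right)^{2} + 17801\right) = - 104768 \left(3 \cdot 8281 + 17801\right) = - 104768 \left(24843 + 17801\right) = \left(-104768\right) 42644 = -4467726592$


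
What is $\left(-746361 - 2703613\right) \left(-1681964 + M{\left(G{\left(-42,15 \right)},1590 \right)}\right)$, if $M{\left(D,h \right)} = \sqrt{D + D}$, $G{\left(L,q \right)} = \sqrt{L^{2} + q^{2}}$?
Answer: $5802732068936 - 3449974 \sqrt{6} \sqrt[4]{221} \approx 5.8027 \cdot 10^{12}$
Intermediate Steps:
$M{\left(D,h \right)} = \sqrt{2} \sqrt{D}$ ($M{\left(D,h \right)} = \sqrt{2 D} = \sqrt{2} \sqrt{D}$)
$\left(-746361 - 2703613\right) \left(-1681964 + M{\left(G{\left(-42,15 \right)},1590 \right)}\right) = \left(-746361 - 2703613\right) \left(-1681964 + \sqrt{2} \sqrt{\sqrt{\left(-42\right)^{2} + 15^{2}}}\right) = - 3449974 \left(-1681964 + \sqrt{2} \sqrt{\sqrt{1764 + 225}}\right) = - 3449974 \left(-1681964 + \sqrt{2} \sqrt{\sqrt{1989}}\right) = - 3449974 \left(-1681964 + \sqrt{2} \sqrt{3 \sqrt{221}}\right) = - 3449974 \left(-1681964 + \sqrt{2} \sqrt{3} \sqrt[4]{221}\right) = - 3449974 \left(-1681964 + \sqrt{6} \sqrt[4]{221}\right) = 5802732068936 - 3449974 \sqrt{6} \sqrt[4]{221}$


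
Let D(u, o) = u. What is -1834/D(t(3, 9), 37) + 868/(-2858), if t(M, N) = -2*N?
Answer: 1306487/12861 ≈ 101.59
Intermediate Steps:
-1834/D(t(3, 9), 37) + 868/(-2858) = -1834/((-2*9)) + 868/(-2858) = -1834/(-18) + 868*(-1/2858) = -1834*(-1/18) - 434/1429 = 917/9 - 434/1429 = 1306487/12861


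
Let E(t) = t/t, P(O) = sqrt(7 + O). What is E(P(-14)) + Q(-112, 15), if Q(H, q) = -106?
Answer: -105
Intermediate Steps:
E(t) = 1
E(P(-14)) + Q(-112, 15) = 1 - 106 = -105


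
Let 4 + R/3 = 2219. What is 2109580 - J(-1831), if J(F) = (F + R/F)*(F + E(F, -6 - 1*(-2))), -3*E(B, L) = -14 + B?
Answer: -222153516/1831 ≈ -1.2133e+5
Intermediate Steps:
E(B, L) = 14/3 - B/3 (E(B, L) = -(-14 + B)/3 = 14/3 - B/3)
R = 6645 (R = -12 + 3*2219 = -12 + 6657 = 6645)
J(F) = (14/3 + 2*F/3)*(F + 6645/F) (J(F) = (F + 6645/F)*(F + (14/3 - F/3)) = (F + 6645/F)*(14/3 + 2*F/3) = (14/3 + 2*F/3)*(F + 6645/F))
2109580 - J(-1831) = 2109580 - (4430 + 31010/(-1831) + (⅔)*(-1831)² + (14/3)*(-1831)) = 2109580 - (4430 + 31010*(-1/1831) + (⅔)*3352561 - 25634/3) = 2109580 - (4430 - 31010/1831 + 6705122/3 - 25634/3) = 2109580 - 1*4084794496/1831 = 2109580 - 4084794496/1831 = -222153516/1831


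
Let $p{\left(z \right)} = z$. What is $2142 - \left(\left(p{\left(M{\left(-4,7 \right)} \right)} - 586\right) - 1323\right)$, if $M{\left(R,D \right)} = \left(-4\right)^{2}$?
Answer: $4035$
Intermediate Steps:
$M{\left(R,D \right)} = 16$
$2142 - \left(\left(p{\left(M{\left(-4,7 \right)} \right)} - 586\right) - 1323\right) = 2142 - \left(\left(16 - 586\right) - 1323\right) = 2142 - \left(-570 - 1323\right) = 2142 - -1893 = 2142 + 1893 = 4035$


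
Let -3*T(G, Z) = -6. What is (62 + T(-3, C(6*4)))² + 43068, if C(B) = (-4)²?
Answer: 47164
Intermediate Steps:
C(B) = 16
T(G, Z) = 2 (T(G, Z) = -⅓*(-6) = 2)
(62 + T(-3, C(6*4)))² + 43068 = (62 + 2)² + 43068 = 64² + 43068 = 4096 + 43068 = 47164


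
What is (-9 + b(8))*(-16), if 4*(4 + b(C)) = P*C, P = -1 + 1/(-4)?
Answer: 248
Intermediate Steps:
P = -5/4 (P = -1 - ¼ = -5/4 ≈ -1.2500)
b(C) = -4 - 5*C/16 (b(C) = -4 + (-5*C/4)/4 = -4 - 5*C/16)
(-9 + b(8))*(-16) = (-9 + (-4 - 5/16*8))*(-16) = (-9 + (-4 - 5/2))*(-16) = (-9 - 13/2)*(-16) = -31/2*(-16) = 248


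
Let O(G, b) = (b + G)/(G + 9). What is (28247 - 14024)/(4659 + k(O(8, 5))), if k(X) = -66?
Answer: 4741/1531 ≈ 3.0967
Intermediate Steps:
O(G, b) = (G + b)/(9 + G)
(28247 - 14024)/(4659 + k(O(8, 5))) = (28247 - 14024)/(4659 - 66) = 14223/4593 = 14223*(1/4593) = 4741/1531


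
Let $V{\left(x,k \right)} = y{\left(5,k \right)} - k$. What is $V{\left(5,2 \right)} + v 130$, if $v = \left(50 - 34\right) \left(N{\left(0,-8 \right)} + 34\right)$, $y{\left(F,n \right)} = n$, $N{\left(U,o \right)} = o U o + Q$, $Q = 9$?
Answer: $89440$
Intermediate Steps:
$N{\left(U,o \right)} = 9 + U o^{2}$ ($N{\left(U,o \right)} = o U o + 9 = U o o + 9 = U o^{2} + 9 = 9 + U o^{2}$)
$V{\left(x,k \right)} = 0$ ($V{\left(x,k \right)} = k - k = 0$)
$v = 688$ ($v = \left(50 - 34\right) \left(\left(9 + 0 \left(-8\right)^{2}\right) + 34\right) = 16 \left(\left(9 + 0 \cdot 64\right) + 34\right) = 16 \left(\left(9 + 0\right) + 34\right) = 16 \left(9 + 34\right) = 16 \cdot 43 = 688$)
$V{\left(5,2 \right)} + v 130 = 0 + 688 \cdot 130 = 0 + 89440 = 89440$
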